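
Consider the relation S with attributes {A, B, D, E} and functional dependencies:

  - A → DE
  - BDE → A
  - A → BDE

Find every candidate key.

{A}⁺: A→DE adds D, E; A→BDE adds B → {A, B, D, E}.
{B, D, E}⁺: BDE→A adds A → {A, B, D, E}.
Any other superkey contains one of these as a subset, so there are no further candidate keys.

{A}; {B, D, E}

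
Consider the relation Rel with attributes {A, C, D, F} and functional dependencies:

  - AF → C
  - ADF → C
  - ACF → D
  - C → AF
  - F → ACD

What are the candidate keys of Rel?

{C}⁺: C→AF adds A, F; F→ACD adds D → {A, C, D, F}.
{F}⁺: F→ACD adds A, C, D → {A, C, D, F}.
Any other superkey contains one of these as a subset, so there are no further candidate keys.

C, F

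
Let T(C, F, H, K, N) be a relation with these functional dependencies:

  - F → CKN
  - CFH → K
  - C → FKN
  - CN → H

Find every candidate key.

{C}⁺: C→FKN adds F, K, N; CN→H adds H → {C, F, H, K, N}.
{F}⁺: F→CKN adds C, K, N; CN→H adds H → {C, F, H, K, N}.

(C), (F)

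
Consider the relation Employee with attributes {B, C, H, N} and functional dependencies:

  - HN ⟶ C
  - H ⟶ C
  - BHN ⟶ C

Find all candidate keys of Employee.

Attributes B, H, N never appear on any right-hand side, so every candidate key must contain {B, H, N}.
{B, H, N}⁺ = {B, C, H, N}, which is all of the schema, so {B, H, N} is the only candidate key.

(B, H, N)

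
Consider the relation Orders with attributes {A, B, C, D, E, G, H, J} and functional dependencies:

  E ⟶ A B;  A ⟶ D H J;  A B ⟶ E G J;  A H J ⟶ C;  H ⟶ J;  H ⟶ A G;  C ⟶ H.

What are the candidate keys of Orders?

{E}⁺: E→AB adds A, B; A→DHJ adds D, H, J; AB→EGJ adds G; AHJ→C adds C → {A, B, C, D, E, G, H, J}.
{A, B}⁺: A→DHJ adds D, H, J; AB→EGJ adds E, G; AHJ→C adds C → {A, B, C, D, E, G, H, J}. Minimal: {B}⁺ = {B}; {A}⁺ = {A, C, D, G, H, J} — none reach the full schema.
{B, C}⁺: C→H adds H; H→J adds J; H→AG adds A, G; A→DHJ adds D; AB→EGJ adds E → {A, B, C, D, E, G, H, J}. Minimal: {C}⁺ = {A, C, D, G, H, J}; {B}⁺ = {B} — none reach the full schema.
{B, H}⁺: H→J adds J; H→AG adds A, G; A→DHJ adds D; AB→EGJ adds E; AHJ→C adds C → {A, B, C, D, E, G, H, J}. Minimal: {H}⁺ = {A, C, D, G, H, J}; {B}⁺ = {B} — none reach the full schema.
Any other superkey contains one of these as a subset, so there are no further candidate keys.

E; AB; BC; BH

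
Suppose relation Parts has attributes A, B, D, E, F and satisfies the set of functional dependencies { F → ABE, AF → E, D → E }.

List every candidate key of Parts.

Attributes D, F never appear on any right-hand side, so every candidate key must contain {D, F}.
{D, F}⁺ = {A, B, D, E, F}, which is all of the schema, so {D, F} is the only candidate key.

DF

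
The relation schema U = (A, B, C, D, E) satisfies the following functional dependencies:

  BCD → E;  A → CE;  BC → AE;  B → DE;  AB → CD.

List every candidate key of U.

Attribute B never appears on the right-hand side of any dependency, so B must belong to every candidate key.
{B}⁺ = {B, D, E}, which is not all of the schema, so we must add further attributes.
{A, B}⁺: A→CE adds C, E; B→DE adds D → {A, B, C, D, E}.
{B, C}⁺: BC→AE adds A, E; B→DE adds D → {A, B, C, D, E}.
Any other superkey contains one of these as a subset, so there are no further candidate keys.

{A, B}, {B, C}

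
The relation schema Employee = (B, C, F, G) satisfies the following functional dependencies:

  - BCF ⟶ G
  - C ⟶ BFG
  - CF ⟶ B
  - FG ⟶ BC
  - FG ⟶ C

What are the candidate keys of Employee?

{C}⁺: C→BFG adds B, F, G → {B, C, F, G}.
{F, G}⁺: FG→BC adds B, C → {B, C, F, G}. Minimal: {G}⁺ = {G}; {F}⁺ = {F} — none reach the full schema.

C, FG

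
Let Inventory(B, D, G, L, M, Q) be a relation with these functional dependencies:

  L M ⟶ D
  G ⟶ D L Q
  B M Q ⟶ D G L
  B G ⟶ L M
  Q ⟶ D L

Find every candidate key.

{B, G}, {B, M, Q}

Attribute B never appears on the right-hand side of any dependency, so B must belong to every candidate key.
{B}⁺ = {B}, which is not all of the schema, so we must add further attributes.
{B, G}⁺: G→DLQ adds D, L, Q; BG→LM adds M → {B, D, G, L, M, Q}.
{B, M, Q}⁺: BMQ→DGL adds D, G, L → {B, D, G, L, M, Q}.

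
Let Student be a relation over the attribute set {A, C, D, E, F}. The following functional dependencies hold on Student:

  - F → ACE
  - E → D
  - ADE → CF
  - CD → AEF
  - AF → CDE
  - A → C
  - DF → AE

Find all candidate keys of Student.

(F), (A, D), (A, E), (C, D), (C, E)

{F}⁺: F→ACE adds A, C, E; E→D adds D → {A, C, D, E, F}.
{A, D}⁺: A→C adds C; CD→AEF adds E, F → {A, C, D, E, F}. Minimal: {D}⁺ = {D}; {A}⁺ = {A, C} — none reach the full schema.
{A, E}⁺: E→D adds D; ADE→CF adds C, F → {A, C, D, E, F}. Minimal: {E}⁺ = {D, E}; {A}⁺ = {A, C} — none reach the full schema.
{C, D}⁺: CD→AEF adds A, E, F → {A, C, D, E, F}. Minimal: {D}⁺ = {D}; {C}⁺ = {C} — none reach the full schema.
{C, E}⁺: E→D adds D; CD→AEF adds A, F → {A, C, D, E, F}. Minimal: {E}⁺ = {D, E}; {C}⁺ = {C} — none reach the full schema.
Any other superkey contains one of these as a subset, so there are no further candidate keys.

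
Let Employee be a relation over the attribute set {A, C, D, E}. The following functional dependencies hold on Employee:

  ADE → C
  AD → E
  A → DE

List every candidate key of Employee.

{A}

Attribute A never appears on the right-hand side of any dependency, so A must belong to every candidate key.
{A}⁺ = {A, C, D, E}, which is all of the schema, so {A} is the only candidate key.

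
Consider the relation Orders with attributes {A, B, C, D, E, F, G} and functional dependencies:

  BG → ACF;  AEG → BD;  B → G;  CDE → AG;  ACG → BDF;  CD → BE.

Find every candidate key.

{B}, {C, D}, {A, C, G}, {A, E, G}

{B}⁺: B→G adds G; BG→ACF adds A, C, F; ACG→BDF adds D; CD→BE adds E → {A, B, C, D, E, F, G}.
{C, D}⁺: CD→BE adds B, E; B→G adds G; CDE→AG adds A; ACG→BDF adds F → {A, B, C, D, E, F, G}. Minimal: {D}⁺ = {D}; {C}⁺ = {C} — none reach the full schema.
{A, C, G}⁺: ACG→BDF adds B, D, F; CD→BE adds E → {A, B, C, D, E, F, G}. Minimal: {C, G}⁺ = {C, G}; {A, G}⁺ = {A, G}; {A, C}⁺ = {A, C} — none reach the full schema.
{A, E, G}⁺: AEG→BD adds B, D; BG→ACF adds C, F → {A, B, C, D, E, F, G}. Minimal: {E, G}⁺ = {E, G}; {A, G}⁺ = {A, G}; {A, E}⁺ = {A, E} — none reach the full schema.
Any other superkey contains one of these as a subset, so there are no further candidate keys.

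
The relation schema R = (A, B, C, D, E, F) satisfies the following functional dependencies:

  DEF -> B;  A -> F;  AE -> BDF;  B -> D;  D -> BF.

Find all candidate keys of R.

ACE

Attributes A, C, E never appear on any right-hand side, so every candidate key must contain {A, C, E}.
{A, C, E}⁺ = {A, B, C, D, E, F}, which is all of the schema, so {A, C, E} is the only candidate key.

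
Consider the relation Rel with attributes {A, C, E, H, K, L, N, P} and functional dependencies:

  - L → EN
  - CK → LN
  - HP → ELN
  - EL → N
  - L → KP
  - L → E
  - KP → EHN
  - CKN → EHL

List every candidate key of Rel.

Attributes A, C never appear on any right-hand side, so every candidate key must contain {A, C}.
{A, C}⁺ = {A, C}, which is not all of the schema, so we must add further attributes.
{A, C, K}⁺: CK→LN adds L, N; L→KP adds P; L→E adds E; KP→EHN adds H → {A, C, E, H, K, L, N, P}. Minimal: {C, K}⁺ = {C, E, H, K, L, N, P}; {A, K}⁺ = {A, K}; {A, C}⁺ = {A, C} — none reach the full schema.
{A, C, L}⁺: L→EN adds E, N; L→KP adds K, P; KP→EHN adds H → {A, C, E, H, K, L, N, P}. Minimal: {C, L}⁺ = {C, E, H, K, L, N, P}; {A, L}⁺ = {A, E, H, K, L, N, P}; {A, C}⁺ = {A, C} — none reach the full schema.
{A, C, H, P}⁺: HP→ELN adds E, L, N; L→KP adds K → {A, C, E, H, K, L, N, P}. Minimal: {C, H, P}⁺ = {C, E, H, K, L, N, P}; {A, H, P}⁺ = {A, E, H, K, L, N, P}; {A, C, P}⁺ = {A, C, P}; … — none reach the full schema.
Any other superkey contains one of these as a subset, so there are no further candidate keys.

ACK, ACL, ACHP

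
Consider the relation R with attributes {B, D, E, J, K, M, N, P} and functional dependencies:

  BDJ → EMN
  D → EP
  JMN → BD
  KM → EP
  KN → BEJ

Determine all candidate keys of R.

{D, K, N}, {K, M, N}, {B, D, J, K}

Attribute K never appears on the right-hand side of any dependency, so K must belong to every candidate key.
{K}⁺ = {K}, which is not all of the schema, so we must add further attributes.
{D, K, N}⁺: D→EP adds E, P; KN→BEJ adds B, J; BDJ→EMN adds M → {B, D, E, J, K, M, N, P}.
{K, M, N}⁺: KM→EP adds E, P; KN→BEJ adds B, J; JMN→BD adds D → {B, D, E, J, K, M, N, P}.
{B, D, J, K}⁺: BDJ→EMN adds E, M, N; D→EP adds P → {B, D, E, J, K, M, N, P}.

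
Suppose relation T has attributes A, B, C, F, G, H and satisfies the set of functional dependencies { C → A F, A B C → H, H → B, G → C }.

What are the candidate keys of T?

{B, G}, {G, H}

{B, G}⁺: G→C adds C; C→AF adds A, F; ABC→H adds H → {A, B, C, F, G, H}. Minimal: {G}⁺ = {A, C, F, G}; {B}⁺ = {B} — none reach the full schema.
{G, H}⁺: H→B adds B; G→C adds C; C→AF adds A, F → {A, B, C, F, G, H}. Minimal: {H}⁺ = {B, H}; {G}⁺ = {A, C, F, G} — none reach the full schema.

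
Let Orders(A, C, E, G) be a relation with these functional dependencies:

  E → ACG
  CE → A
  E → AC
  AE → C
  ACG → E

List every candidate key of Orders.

{E}, {A, C, G}

{E}⁺: E→ACG adds A, C, G → {A, C, E, G}.
{A, C, G}⁺: ACG→E adds E → {A, C, E, G}. Minimal: {C, G}⁺ = {C, G}; {A, G}⁺ = {A, G}; {A, C}⁺ = {A, C} — none reach the full schema.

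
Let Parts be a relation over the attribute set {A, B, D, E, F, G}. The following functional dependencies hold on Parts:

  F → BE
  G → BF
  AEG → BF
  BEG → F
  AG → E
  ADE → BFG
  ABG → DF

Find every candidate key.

(A, G), (A, D, E), (A, D, F)

{A, G}⁺: G→BF adds B, F; AG→E adds E; ABG→DF adds D → {A, B, D, E, F, G}.
{A, D, E}⁺: ADE→BFG adds B, F, G → {A, B, D, E, F, G}.
{A, D, F}⁺: F→BE adds B, E; ADE→BFG adds G → {A, B, D, E, F, G}.
Any other superkey contains one of these as a subset, so there are no further candidate keys.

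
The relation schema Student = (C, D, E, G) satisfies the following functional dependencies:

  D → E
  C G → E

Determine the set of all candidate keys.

Attributes C, D, G never appear on any right-hand side, so every candidate key must contain {C, D, G}.
{C, D, G}⁺ = {C, D, E, G}, which is all of the schema, so {C, D, G} is the only candidate key.

{C, D, G}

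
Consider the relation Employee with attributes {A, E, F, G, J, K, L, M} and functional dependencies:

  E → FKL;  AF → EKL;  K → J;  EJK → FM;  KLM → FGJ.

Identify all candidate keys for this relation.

{A, E}, {A, F}, {A, K, L, M}

Attribute A never appears on the right-hand side of any dependency, so A must belong to every candidate key.
{A}⁺ = {A}, which is not all of the schema, so we must add further attributes.
{A, E}⁺: E→FKL adds F, K, L; K→J adds J; EJK→FM adds M; KLM→FGJ adds G → {A, E, F, G, J, K, L, M}. Minimal: {E}⁺ = {E, F, G, J, K, L, M}; {A}⁺ = {A} — none reach the full schema.
{A, F}⁺: AF→EKL adds E, K, L; K→J adds J; EJK→FM adds M; KLM→FGJ adds G → {A, E, F, G, J, K, L, M}. Minimal: {F}⁺ = {F}; {A}⁺ = {A} — none reach the full schema.
{A, K, L, M}⁺: K→J adds J; KLM→FGJ adds F, G; AF→EKL adds E → {A, E, F, G, J, K, L, M}. Minimal: {K, L, M}⁺ = {F, G, J, K, L, M}; {A, L, M}⁺ = {A, L, M}; {A, K, M}⁺ = {A, J, K, M}; … — none reach the full schema.
Any other superkey contains one of these as a subset, so there are no further candidate keys.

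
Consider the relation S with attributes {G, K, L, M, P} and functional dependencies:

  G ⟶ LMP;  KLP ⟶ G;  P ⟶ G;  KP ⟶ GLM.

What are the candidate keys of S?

{G, K}⁺: G→LMP adds L, M, P → {G, K, L, M, P}. Minimal: {K}⁺ = {K}; {G}⁺ = {G, L, M, P} — none reach the full schema.
{K, P}⁺: P→G adds G; KP→GLM adds L, M → {G, K, L, M, P}. Minimal: {P}⁺ = {G, L, M, P}; {K}⁺ = {K} — none reach the full schema.
Any other superkey contains one of these as a subset, so there are no further candidate keys.

(G, K), (K, P)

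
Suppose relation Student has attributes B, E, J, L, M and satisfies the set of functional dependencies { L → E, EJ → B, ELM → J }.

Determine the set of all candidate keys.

LM

{L, M}⁺: L→E adds E; ELM→J adds J; EJ→B adds B → {B, E, J, L, M}. Minimal: {M}⁺ = {M}; {L}⁺ = {E, L} — none reach the full schema.
No other minimal superkey exists.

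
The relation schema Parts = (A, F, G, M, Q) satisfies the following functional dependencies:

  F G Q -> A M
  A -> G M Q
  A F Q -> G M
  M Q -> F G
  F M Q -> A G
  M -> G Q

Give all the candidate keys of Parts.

{A}; {M}; {F, G, Q}

{A}⁺: A→GMQ adds G, M, Q; MQ→FG adds F → {A, F, G, M, Q}.
{M}⁺: M→GQ adds G, Q; MQ→FG adds F; FMQ→AG adds A → {A, F, G, M, Q}.
{F, G, Q}⁺: FGQ→AM adds A, M → {A, F, G, M, Q}. Minimal: {G, Q}⁺ = {G, Q}; {F, Q}⁺ = {F, Q}; {F, G}⁺ = {F, G} — none reach the full schema.
Any other superkey contains one of these as a subset, so there are no further candidate keys.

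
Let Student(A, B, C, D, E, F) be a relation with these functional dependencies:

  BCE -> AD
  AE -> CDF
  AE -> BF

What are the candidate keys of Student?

Attribute E never appears on the right-hand side of any dependency, so E must belong to every candidate key.
{E}⁺ = {E}, which is not all of the schema, so we must add further attributes.
{A, E}⁺: AE→CDF adds C, D, F; AE→BF adds B → {A, B, C, D, E, F}. Minimal: {E}⁺ = {E}; {A}⁺ = {A} — none reach the full schema.
{B, C, E}⁺: BCE→AD adds A, D; AE→CDF adds F → {A, B, C, D, E, F}. Minimal: {C, E}⁺ = {C, E}; {B, E}⁺ = {B, E}; {B, C}⁺ = {B, C} — none reach the full schema.

(A, E); (B, C, E)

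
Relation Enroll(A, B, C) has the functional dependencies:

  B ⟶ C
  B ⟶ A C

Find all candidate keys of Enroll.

{B}⁺: B→C adds C; B→AC adds A → {A, B, C}.

{B}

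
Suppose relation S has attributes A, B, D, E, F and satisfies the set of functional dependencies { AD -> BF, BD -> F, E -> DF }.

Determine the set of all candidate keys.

Attributes A, E never appear on any right-hand side, so every candidate key must contain {A, E}.
{A, E}⁺ = {A, B, D, E, F}, which is all of the schema, so {A, E} is the only candidate key.

(A, E)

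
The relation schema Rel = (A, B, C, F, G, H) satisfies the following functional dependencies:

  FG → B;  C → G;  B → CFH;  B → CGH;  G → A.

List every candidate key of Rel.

B, CF, FG

{B}⁺: B→CFH adds C, F, H; B→CGH adds G; G→A adds A → {A, B, C, F, G, H}.
{C, F}⁺: C→G adds G; G→A adds A; FG→B adds B; B→CFH adds H → {A, B, C, F, G, H}.
{F, G}⁺: FG→B adds B; B→CFH adds C, H; G→A adds A → {A, B, C, F, G, H}.
Any other superkey contains one of these as a subset, so there are no further candidate keys.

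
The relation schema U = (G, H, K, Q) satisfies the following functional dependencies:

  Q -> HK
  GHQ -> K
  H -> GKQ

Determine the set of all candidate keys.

{H}⁺: H→GKQ adds G, K, Q → {G, H, K, Q}.
{Q}⁺: Q→HK adds H, K; H→GKQ adds G → {G, H, K, Q}.

{H}; {Q}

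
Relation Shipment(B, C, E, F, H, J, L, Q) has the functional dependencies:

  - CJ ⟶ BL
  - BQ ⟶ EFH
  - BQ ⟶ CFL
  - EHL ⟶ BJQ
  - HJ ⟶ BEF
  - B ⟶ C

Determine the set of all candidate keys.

(B, Q), (H, J), (C, J, Q), (E, H, L)

{B, Q}⁺: BQ→EFH adds E, F, H; BQ→CFL adds C, L; EHL→BJQ adds J → {B, C, E, F, H, J, L, Q}. Minimal: {Q}⁺ = {Q}; {B}⁺ = {B, C} — none reach the full schema.
{H, J}⁺: HJ→BEF adds B, E, F; B→C adds C; CJ→BL adds L; EHL→BJQ adds Q → {B, C, E, F, H, J, L, Q}. Minimal: {J}⁺ = {J}; {H}⁺ = {H} — none reach the full schema.
{C, J, Q}⁺: CJ→BL adds B, L; BQ→EFH adds E, F, H → {B, C, E, F, H, J, L, Q}. Minimal: {J, Q}⁺ = {J, Q}; {C, Q}⁺ = {C, Q}; {C, J}⁺ = {B, C, J, L} — none reach the full schema.
{E, H, L}⁺: EHL→BJQ adds B, J, Q; HJ→BEF adds F; B→C adds C → {B, C, E, F, H, J, L, Q}. Minimal: {H, L}⁺ = {H, L}; {E, L}⁺ = {E, L}; {E, H}⁺ = {E, H} — none reach the full schema.
Any other superkey contains one of these as a subset, so there are no further candidate keys.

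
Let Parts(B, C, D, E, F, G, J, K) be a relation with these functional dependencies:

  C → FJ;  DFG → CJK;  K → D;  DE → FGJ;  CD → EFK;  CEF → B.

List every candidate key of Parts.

{C, D}, {C, K}, {D, E}, {E, K}, {D, F, G}, {F, G, K}

{C, D}⁺: C→FJ adds F, J; CD→EFK adds E, K; CEF→B adds B; DE→FGJ adds G → {B, C, D, E, F, G, J, K}. Minimal: {D}⁺ = {D}; {C}⁺ = {C, F, J} — none reach the full schema.
{C, K}⁺: C→FJ adds F, J; K→D adds D; CD→EFK adds E; CEF→B adds B; DE→FGJ adds G → {B, C, D, E, F, G, J, K}. Minimal: {K}⁺ = {D, K}; {C}⁺ = {C, F, J} — none reach the full schema.
{D, E}⁺: DE→FGJ adds F, G, J; DFG→CJK adds C, K; CEF→B adds B → {B, C, D, E, F, G, J, K}. Minimal: {E}⁺ = {E}; {D}⁺ = {D} — none reach the full schema.
{E, K}⁺: K→D adds D; DE→FGJ adds F, G, J; DFG→CJK adds C; CEF→B adds B → {B, C, D, E, F, G, J, K}. Minimal: {K}⁺ = {D, K}; {E}⁺ = {E} — none reach the full schema.
{D, F, G}⁺: DFG→CJK adds C, J, K; CD→EFK adds E; CEF→B adds B → {B, C, D, E, F, G, J, K}. Minimal: {F, G}⁺ = {F, G}; {D, G}⁺ = {D, G}; {D, F}⁺ = {D, F} — none reach the full schema.
{F, G, K}⁺: K→D adds D; DFG→CJK adds C, J; CD→EFK adds E; CEF→B adds B → {B, C, D, E, F, G, J, K}. Minimal: {G, K}⁺ = {D, G, K}; {F, K}⁺ = {D, F, K}; {F, G}⁺ = {F, G} — none reach the full schema.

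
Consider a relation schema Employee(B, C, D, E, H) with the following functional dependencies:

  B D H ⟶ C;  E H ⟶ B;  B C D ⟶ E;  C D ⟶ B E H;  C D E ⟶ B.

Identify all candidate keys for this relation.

Attribute D never appears on the right-hand side of any dependency, so D must belong to every candidate key.
{D}⁺ = {D}, which is not all of the schema, so we must add further attributes.
{C, D}⁺: CD→BEH adds B, E, H → {B, C, D, E, H}.
{B, D, H}⁺: BDH→C adds C; BCD→E adds E → {B, C, D, E, H}.
{D, E, H}⁺: EH→B adds B; BDH→C adds C → {B, C, D, E, H}.

(C, D); (B, D, H); (D, E, H)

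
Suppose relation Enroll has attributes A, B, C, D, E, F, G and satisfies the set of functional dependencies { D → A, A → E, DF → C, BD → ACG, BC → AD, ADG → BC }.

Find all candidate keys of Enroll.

Attribute F never appears on the right-hand side of any dependency, so F must belong to every candidate key.
{F}⁺ = {F}, which is not all of the schema, so we must add further attributes.
{B, C, F}⁺: BC→AD adds A, D; A→E adds E; BD→ACG adds G → {A, B, C, D, E, F, G}.
{B, D, F}⁺: D→A adds A; A→E adds E; DF→C adds C; BD→ACG adds G → {A, B, C, D, E, F, G}.
{D, F, G}⁺: D→A adds A; A→E adds E; DF→C adds C; ADG→BC adds B → {A, B, C, D, E, F, G}.
Any other superkey contains one of these as a subset, so there are no further candidate keys.

{B, C, F}, {B, D, F}, {D, F, G}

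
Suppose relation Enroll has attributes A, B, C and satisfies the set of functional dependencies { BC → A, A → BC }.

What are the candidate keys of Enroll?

{A}, {B, C}

{A}⁺: A→BC adds B, C → {A, B, C}.
{B, C}⁺: BC→A adds A → {A, B, C}. Minimal: {C}⁺ = {C}; {B}⁺ = {B} — none reach the full schema.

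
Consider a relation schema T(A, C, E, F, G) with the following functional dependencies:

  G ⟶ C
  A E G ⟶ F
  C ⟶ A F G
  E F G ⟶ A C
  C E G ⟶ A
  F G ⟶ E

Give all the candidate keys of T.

{C}⁺: C→AFG adds A, F, G; FG→E adds E → {A, C, E, F, G}.
{G}⁺: G→C adds C; C→AFG adds A, F; FG→E adds E → {A, C, E, F, G}.

{C}, {G}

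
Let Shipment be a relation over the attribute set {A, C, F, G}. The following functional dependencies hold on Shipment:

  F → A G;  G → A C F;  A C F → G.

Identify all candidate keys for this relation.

{F}⁺: F→AG adds A, G; G→ACF adds C → {A, C, F, G}.
{G}⁺: G→ACF adds A, C, F → {A, C, F, G}.
Any other superkey contains one of these as a subset, so there are no further candidate keys.

{F}, {G}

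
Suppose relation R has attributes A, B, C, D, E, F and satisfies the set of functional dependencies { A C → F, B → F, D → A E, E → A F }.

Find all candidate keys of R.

Attributes B, C, D never appear on any right-hand side, so every candidate key must contain {B, C, D}.
{B, C, D}⁺ = {A, B, C, D, E, F}, which is all of the schema, so {B, C, D} is the only candidate key.

{B, C, D}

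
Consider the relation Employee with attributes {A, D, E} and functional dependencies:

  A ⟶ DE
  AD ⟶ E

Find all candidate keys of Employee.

(A)

{A}⁺: A→DE adds D, E → {A, D, E}.
No other minimal superkey exists.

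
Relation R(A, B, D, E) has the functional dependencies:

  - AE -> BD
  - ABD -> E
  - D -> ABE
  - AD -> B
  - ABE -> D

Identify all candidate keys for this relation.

{D}, {A, E}

{D}⁺: D→ABE adds A, B, E → {A, B, D, E}.
{A, E}⁺: AE→BD adds B, D → {A, B, D, E}. Minimal: {E}⁺ = {E}; {A}⁺ = {A} — none reach the full schema.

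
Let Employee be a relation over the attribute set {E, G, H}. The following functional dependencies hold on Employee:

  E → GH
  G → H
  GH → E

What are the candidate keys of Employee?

{E}; {G}

{E}⁺: E→GH adds G, H → {E, G, H}.
{G}⁺: G→H adds H; GH→E adds E → {E, G, H}.
Any other superkey contains one of these as a subset, so there are no further candidate keys.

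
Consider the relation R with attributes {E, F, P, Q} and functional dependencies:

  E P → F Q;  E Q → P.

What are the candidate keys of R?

Attribute E never appears on the right-hand side of any dependency, so E must belong to every candidate key.
{E}⁺ = {E}, which is not all of the schema, so we must add further attributes.
{E, P}⁺: EP→FQ adds F, Q → {E, F, P, Q}.
{E, Q}⁺: EQ→P adds P; EP→FQ adds F → {E, F, P, Q}.
Any other superkey contains one of these as a subset, so there are no further candidate keys.

{E, P}; {E, Q}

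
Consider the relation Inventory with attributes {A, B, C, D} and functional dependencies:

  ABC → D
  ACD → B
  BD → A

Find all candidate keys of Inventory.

Attribute C never appears on the right-hand side of any dependency, so C must belong to every candidate key.
{C}⁺ = {C}, which is not all of the schema, so we must add further attributes.
{A, B, C}⁺: ABC→D adds D → {A, B, C, D}. Minimal: {B, C}⁺ = {B, C}; {A, C}⁺ = {A, C}; {A, B}⁺ = {A, B} — none reach the full schema.
{A, C, D}⁺: ACD→B adds B → {A, B, C, D}. Minimal: {C, D}⁺ = {C, D}; {A, D}⁺ = {A, D}; {A, C}⁺ = {A, C} — none reach the full schema.
{B, C, D}⁺: BD→A adds A → {A, B, C, D}. Minimal: {C, D}⁺ = {C, D}; {B, D}⁺ = {A, B, D}; {B, C}⁺ = {B, C} — none reach the full schema.

{A, B, C}, {A, C, D}, {B, C, D}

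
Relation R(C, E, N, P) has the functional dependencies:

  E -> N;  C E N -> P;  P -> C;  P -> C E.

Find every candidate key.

{P}⁺: P→C adds C; P→CE adds E; E→N adds N → {C, E, N, P}.
{C, E}⁺: E→N adds N; CEN→P adds P → {C, E, N, P}. Minimal: {E}⁺ = {E, N}; {C}⁺ = {C} — none reach the full schema.
Any other superkey contains one of these as a subset, so there are no further candidate keys.

P, CE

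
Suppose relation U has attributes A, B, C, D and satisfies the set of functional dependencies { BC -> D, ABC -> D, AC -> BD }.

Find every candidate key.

{A, C}

Attributes A, C never appear on any right-hand side, so every candidate key must contain {A, C}.
{A, C}⁺ = {A, B, C, D}, which is all of the schema, so {A, C} is the only candidate key.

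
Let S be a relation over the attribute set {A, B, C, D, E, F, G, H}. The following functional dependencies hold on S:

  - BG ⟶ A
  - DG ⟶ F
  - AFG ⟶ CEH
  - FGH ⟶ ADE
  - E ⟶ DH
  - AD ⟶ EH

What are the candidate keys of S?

Attributes B, G never appear on any right-hand side, so every candidate key must contain {B, G}.
{B, G}⁺ = {A, B, G}, which is not all of the schema, so we must add further attributes.
{B, D, G}⁺: BG→A adds A; DG→F adds F; AFG→CEH adds C, E, H → {A, B, C, D, E, F, G, H}. Minimal: {D, G}⁺ = {D, F, G}; {B, G}⁺ = {A, B, G}; {B, D}⁺ = {B, D} — none reach the full schema.
{B, E, G}⁺: BG→A adds A; E→DH adds D, H; DG→F adds F; AFG→CEH adds C → {A, B, C, D, E, F, G, H}. Minimal: {E, G}⁺ = {A, C, D, E, F, G, H}; {B, G}⁺ = {A, B, G}; {B, E}⁺ = {B, D, E, H} — none reach the full schema.
{B, F, G}⁺: BG→A adds A; AFG→CEH adds C, E, H; FGH→ADE adds D → {A, B, C, D, E, F, G, H}. Minimal: {F, G}⁺ = {F, G}; {B, G}⁺ = {A, B, G}; {B, F}⁺ = {B, F} — none reach the full schema.
Any other superkey contains one of these as a subset, so there are no further candidate keys.

BDG, BEG, BFG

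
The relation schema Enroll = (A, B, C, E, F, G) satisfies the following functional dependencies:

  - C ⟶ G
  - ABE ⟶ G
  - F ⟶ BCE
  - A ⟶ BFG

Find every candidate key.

A

Attribute A never appears on the right-hand side of any dependency, so A must belong to every candidate key.
{A}⁺ = {A, B, C, E, F, G}, which is all of the schema, so {A} is the only candidate key.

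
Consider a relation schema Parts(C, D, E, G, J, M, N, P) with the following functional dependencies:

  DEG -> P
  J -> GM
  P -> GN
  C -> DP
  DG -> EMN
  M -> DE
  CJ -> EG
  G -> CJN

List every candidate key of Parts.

{C}, {G}, {J}, {P}

{C}⁺: C→DP adds D, P; P→GN adds G, N; DG→EMN adds E, M; G→CJN adds J → {C, D, E, G, J, M, N, P}.
{G}⁺: G→CJN adds C, J, N; J→GM adds M; C→DP adds D, P; DG→EMN adds E → {C, D, E, G, J, M, N, P}.
{J}⁺: J→GM adds G, M; M→DE adds D, E; G→CJN adds C, N; DEG→P adds P → {C, D, E, G, J, M, N, P}.
{P}⁺: P→GN adds G, N; G→CJN adds C, J; J→GM adds M; C→DP adds D; DG→EMN adds E → {C, D, E, G, J, M, N, P}.
Any other superkey contains one of these as a subset, so there are no further candidate keys.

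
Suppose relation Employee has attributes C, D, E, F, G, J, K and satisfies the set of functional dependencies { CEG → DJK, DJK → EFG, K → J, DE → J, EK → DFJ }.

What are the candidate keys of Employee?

{C, D, K}; {C, E, G}; {C, E, K}

Attribute C never appears on the right-hand side of any dependency, so C must belong to every candidate key.
{C}⁺ = {C}, which is not all of the schema, so we must add further attributes.
{C, D, K}⁺: K→J adds J; DJK→EFG adds E, F, G → {C, D, E, F, G, J, K}. Minimal: {D, K}⁺ = {D, E, F, G, J, K}; {C, K}⁺ = {C, J, K}; {C, D}⁺ = {C, D} — none reach the full schema.
{C, E, G}⁺: CEG→DJK adds D, J, K; DJK→EFG adds F → {C, D, E, F, G, J, K}. Minimal: {E, G}⁺ = {E, G}; {C, G}⁺ = {C, G}; {C, E}⁺ = {C, E} — none reach the full schema.
{C, E, K}⁺: K→J adds J; EK→DFJ adds D, F; DJK→EFG adds G → {C, D, E, F, G, J, K}. Minimal: {E, K}⁺ = {D, E, F, G, J, K}; {C, K}⁺ = {C, J, K}; {C, E}⁺ = {C, E} — none reach the full schema.
Any other superkey contains one of these as a subset, so there are no further candidate keys.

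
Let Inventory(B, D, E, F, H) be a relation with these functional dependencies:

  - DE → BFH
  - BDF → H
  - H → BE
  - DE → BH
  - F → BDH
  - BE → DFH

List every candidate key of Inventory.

{F}⁺: F→BDH adds B, D, H; H→BE adds E → {B, D, E, F, H}.
{H}⁺: H→BE adds B, E; BE→DFH adds D, F → {B, D, E, F, H}.
{B, E}⁺: BE→DFH adds D, F, H → {B, D, E, F, H}. Minimal: {E}⁺ = {E}; {B}⁺ = {B} — none reach the full schema.
{D, E}⁺: DE→BFH adds B, F, H → {B, D, E, F, H}. Minimal: {E}⁺ = {E}; {D}⁺ = {D} — none reach the full schema.
Any other superkey contains one of these as a subset, so there are no further candidate keys.

(F), (H), (B, E), (D, E)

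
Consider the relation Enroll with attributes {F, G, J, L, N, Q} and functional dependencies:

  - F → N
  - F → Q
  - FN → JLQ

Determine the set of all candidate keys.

(F, G)

Attributes F, G never appear on any right-hand side, so every candidate key must contain {F, G}.
{F, G}⁺ = {F, G, J, L, N, Q}, which is all of the schema, so {F, G} is the only candidate key.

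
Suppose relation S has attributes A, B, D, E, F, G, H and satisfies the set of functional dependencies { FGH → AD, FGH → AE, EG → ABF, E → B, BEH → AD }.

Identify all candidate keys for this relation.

Attributes G, H never appear on any right-hand side, so every candidate key must contain {G, H}.
{G, H}⁺ = {G, H}, which is not all of the schema, so we must add further attributes.
{E, G, H}⁺: EG→ABF adds A, B, F; BEH→AD adds D → {A, B, D, E, F, G, H}. Minimal: {G, H}⁺ = {G, H}; {E, H}⁺ = {A, B, D, E, H}; {E, G}⁺ = {A, B, E, F, G} — none reach the full schema.
{F, G, H}⁺: FGH→AD adds A, D; FGH→AE adds E; EG→ABF adds B → {A, B, D, E, F, G, H}. Minimal: {G, H}⁺ = {G, H}; {F, H}⁺ = {F, H}; {F, G}⁺ = {F, G} — none reach the full schema.

{E, G, H}; {F, G, H}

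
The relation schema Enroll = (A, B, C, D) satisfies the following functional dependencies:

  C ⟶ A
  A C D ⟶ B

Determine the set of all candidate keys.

{C, D}

Attributes C, D never appear on any right-hand side, so every candidate key must contain {C, D}.
{C, D}⁺ = {A, B, C, D}, which is all of the schema, so {C, D} is the only candidate key.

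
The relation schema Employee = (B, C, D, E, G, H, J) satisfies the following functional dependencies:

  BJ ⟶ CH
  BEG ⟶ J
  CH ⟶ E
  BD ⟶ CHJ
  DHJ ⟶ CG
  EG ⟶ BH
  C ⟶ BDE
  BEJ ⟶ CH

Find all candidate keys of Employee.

{C}⁺: C→BDE adds B, D, E; BD→CHJ adds H, J; DHJ→CG adds G → {B, C, D, E, G, H, J}.
{B, D}⁺: BD→CHJ adds C, H, J; DHJ→CG adds G; C→BDE adds E → {B, C, D, E, G, H, J}.
{B, J}⁺: BJ→CH adds C, H; CH→E adds E; C→BDE adds D; DHJ→CG adds G → {B, C, D, E, G, H, J}.
{E, G}⁺: EG→BH adds B, H; BEG→J adds J; BEJ→CH adds C; C→BDE adds D → {B, C, D, E, G, H, J}.
{D, H, J}⁺: DHJ→CG adds C, G; C→BDE adds B, E → {B, C, D, E, G, H, J}.

C, BD, BJ, EG, DHJ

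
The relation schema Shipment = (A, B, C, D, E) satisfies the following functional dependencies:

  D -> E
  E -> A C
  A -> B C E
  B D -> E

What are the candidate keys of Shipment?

Attribute D never appears on the right-hand side of any dependency, so D must belong to every candidate key.
{D}⁺ = {A, B, C, D, E}, which is all of the schema, so {D} is the only candidate key.

{D}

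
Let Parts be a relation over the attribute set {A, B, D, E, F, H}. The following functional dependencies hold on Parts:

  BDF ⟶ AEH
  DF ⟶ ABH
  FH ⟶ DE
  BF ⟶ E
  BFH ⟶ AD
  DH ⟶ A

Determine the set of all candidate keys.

(D, F), (F, H)

Attribute F never appears on the right-hand side of any dependency, so F must belong to every candidate key.
{F}⁺ = {F}, which is not all of the schema, so we must add further attributes.
{D, F}⁺: DF→ABH adds A, B, H; FH→DE adds E → {A, B, D, E, F, H}. Minimal: {F}⁺ = {F}; {D}⁺ = {D} — none reach the full schema.
{F, H}⁺: FH→DE adds D, E; DH→A adds A; DF→ABH adds B → {A, B, D, E, F, H}. Minimal: {H}⁺ = {H}; {F}⁺ = {F} — none reach the full schema.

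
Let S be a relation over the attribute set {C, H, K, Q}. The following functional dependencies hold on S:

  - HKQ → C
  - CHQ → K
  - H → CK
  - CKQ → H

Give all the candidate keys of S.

Attribute Q never appears on the right-hand side of any dependency, so Q must belong to every candidate key.
{Q}⁺ = {Q}, which is not all of the schema, so we must add further attributes.
{H, Q}⁺: H→CK adds C, K → {C, H, K, Q}. Minimal: {Q}⁺ = {Q}; {H}⁺ = {C, H, K} — none reach the full schema.
{C, K, Q}⁺: CKQ→H adds H → {C, H, K, Q}. Minimal: {K, Q}⁺ = {K, Q}; {C, Q}⁺ = {C, Q}; {C, K}⁺ = {C, K} — none reach the full schema.
Any other superkey contains one of these as a subset, so there are no further candidate keys.

{H, Q}; {C, K, Q}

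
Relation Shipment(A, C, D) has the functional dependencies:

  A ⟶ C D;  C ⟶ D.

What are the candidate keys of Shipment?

A

Attribute A never appears on the right-hand side of any dependency, so A must belong to every candidate key.
{A}⁺ = {A, C, D}, which is all of the schema, so {A} is the only candidate key.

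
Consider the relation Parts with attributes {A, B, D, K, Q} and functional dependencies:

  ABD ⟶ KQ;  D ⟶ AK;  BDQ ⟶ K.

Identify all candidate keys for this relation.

BD

Attributes B, D never appear on any right-hand side, so every candidate key must contain {B, D}.
{B, D}⁺ = {A, B, D, K, Q}, which is all of the schema, so {B, D} is the only candidate key.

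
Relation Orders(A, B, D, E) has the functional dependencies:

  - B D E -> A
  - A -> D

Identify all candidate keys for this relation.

{A, B, E}; {B, D, E}

Attributes B, E never appear on any right-hand side, so every candidate key must contain {B, E}.
{B, E}⁺ = {B, E}, which is not all of the schema, so we must add further attributes.
{A, B, E}⁺: A→D adds D → {A, B, D, E}.
{B, D, E}⁺: BDE→A adds A → {A, B, D, E}.
Any other superkey contains one of these as a subset, so there are no further candidate keys.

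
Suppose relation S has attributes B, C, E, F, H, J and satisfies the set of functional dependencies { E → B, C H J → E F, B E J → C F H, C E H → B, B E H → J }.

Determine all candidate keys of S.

(E, H), (E, J), (C, H, J)

{E, H}⁺: E→B adds B; BEH→J adds J; BEJ→CFH adds C, F → {B, C, E, F, H, J}.
{E, J}⁺: E→B adds B; BEJ→CFH adds C, F, H → {B, C, E, F, H, J}.
{C, H, J}⁺: CHJ→EF adds E, F; CEH→B adds B → {B, C, E, F, H, J}.
Any other superkey contains one of these as a subset, so there are no further candidate keys.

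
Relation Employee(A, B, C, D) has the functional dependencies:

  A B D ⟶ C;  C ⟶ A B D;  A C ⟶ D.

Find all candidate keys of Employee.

{C}⁺: C→ABD adds A, B, D → {A, B, C, D}.
{A, B, D}⁺: ABD→C adds C → {A, B, C, D}. Minimal: {B, D}⁺ = {B, D}; {A, D}⁺ = {A, D}; {A, B}⁺ = {A, B} — none reach the full schema.

{C}, {A, B, D}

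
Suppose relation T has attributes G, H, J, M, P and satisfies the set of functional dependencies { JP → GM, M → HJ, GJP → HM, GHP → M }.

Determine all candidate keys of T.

Attribute P never appears on the right-hand side of any dependency, so P must belong to every candidate key.
{P}⁺ = {P}, which is not all of the schema, so we must add further attributes.
{J, P}⁺: JP→GM adds G, M; M→HJ adds H → {G, H, J, M, P}. Minimal: {P}⁺ = {P}; {J}⁺ = {J} — none reach the full schema.
{M, P}⁺: M→HJ adds H, J; JP→GM adds G → {G, H, J, M, P}. Minimal: {P}⁺ = {P}; {M}⁺ = {H, J, M} — none reach the full schema.
{G, H, P}⁺: GHP→M adds M; M→HJ adds J → {G, H, J, M, P}. Minimal: {H, P}⁺ = {H, P}; {G, P}⁺ = {G, P}; {G, H}⁺ = {G, H} — none reach the full schema.
Any other superkey contains one of these as a subset, so there are no further candidate keys.

JP, MP, GHP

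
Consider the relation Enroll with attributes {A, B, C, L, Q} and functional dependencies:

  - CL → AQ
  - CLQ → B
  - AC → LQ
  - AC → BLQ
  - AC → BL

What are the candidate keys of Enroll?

Attribute C never appears on the right-hand side of any dependency, so C must belong to every candidate key.
{C}⁺ = {C}, which is not all of the schema, so we must add further attributes.
{A, C}⁺: AC→LQ adds L, Q; AC→BLQ adds B → {A, B, C, L, Q}. Minimal: {C}⁺ = {C}; {A}⁺ = {A} — none reach the full schema.
{C, L}⁺: CL→AQ adds A, Q; CLQ→B adds B → {A, B, C, L, Q}. Minimal: {L}⁺ = {L}; {C}⁺ = {C} — none reach the full schema.
Any other superkey contains one of these as a subset, so there are no further candidate keys.

{A, C}, {C, L}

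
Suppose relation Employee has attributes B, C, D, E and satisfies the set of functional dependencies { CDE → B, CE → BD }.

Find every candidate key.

{C, E}

Attributes C, E never appear on any right-hand side, so every candidate key must contain {C, E}.
{C, E}⁺ = {B, C, D, E}, which is all of the schema, so {C, E} is the only candidate key.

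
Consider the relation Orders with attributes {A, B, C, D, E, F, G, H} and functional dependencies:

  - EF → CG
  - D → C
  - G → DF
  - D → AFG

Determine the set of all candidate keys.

Attributes B, E, H never appear on any right-hand side, so every candidate key must contain {B, E, H}.
{B, E, H}⁺ = {B, E, H}, which is not all of the schema, so we must add further attributes.
{B, D, E, H}⁺: D→C adds C; D→AFG adds A, F, G → {A, B, C, D, E, F, G, H}. Minimal: {D, E, H}⁺ = {A, C, D, E, F, G, H}; {B, E, H}⁺ = {B, E, H}; {B, D, H}⁺ = {A, B, C, D, F, G, H}; … — none reach the full schema.
{B, E, F, H}⁺: EF→CG adds C, G; G→DF adds D; D→AFG adds A → {A, B, C, D, E, F, G, H}. Minimal: {E, F, H}⁺ = {A, C, D, E, F, G, H}; {B, F, H}⁺ = {B, F, H}; {B, E, H}⁺ = {B, E, H}; … — none reach the full schema.
{B, E, G, H}⁺: G→DF adds D, F; D→AFG adds A; EF→CG adds C → {A, B, C, D, E, F, G, H}. Minimal: {E, G, H}⁺ = {A, C, D, E, F, G, H}; {B, G, H}⁺ = {A, B, C, D, F, G, H}; {B, E, H}⁺ = {B, E, H}; … — none reach the full schema.
Any other superkey contains one of these as a subset, so there are no further candidate keys.

{B, D, E, H}; {B, E, F, H}; {B, E, G, H}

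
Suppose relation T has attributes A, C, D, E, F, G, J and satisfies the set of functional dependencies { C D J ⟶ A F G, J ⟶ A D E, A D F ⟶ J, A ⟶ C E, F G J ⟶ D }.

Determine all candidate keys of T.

{J}, {A, D, F}

{J}⁺: J→ADE adds A, D, E; A→CE adds C; CDJ→AFG adds F, G → {A, C, D, E, F, G, J}.
{A, D, F}⁺: ADF→J adds J; A→CE adds C, E; CDJ→AFG adds G → {A, C, D, E, F, G, J}. Minimal: {D, F}⁺ = {D, F}; {A, F}⁺ = {A, C, E, F}; {A, D}⁺ = {A, C, D, E} — none reach the full schema.
Any other superkey contains one of these as a subset, so there are no further candidate keys.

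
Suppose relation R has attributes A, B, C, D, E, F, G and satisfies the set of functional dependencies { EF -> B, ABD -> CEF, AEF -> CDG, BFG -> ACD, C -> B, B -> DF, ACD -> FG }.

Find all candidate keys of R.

(A, B), (A, C), (B, G), (C, G), (A, E, F), (E, F, G)

{A, B}⁺: B→DF adds D, F; ABD→CEF adds C, E; AEF→CDG adds G → {A, B, C, D, E, F, G}. Minimal: {B}⁺ = {B, D, F}; {A}⁺ = {A} — none reach the full schema.
{A, C}⁺: C→B adds B; B→DF adds D, F; ACD→FG adds G; ABD→CEF adds E → {A, B, C, D, E, F, G}. Minimal: {C}⁺ = {B, C, D, F}; {A}⁺ = {A} — none reach the full schema.
{B, G}⁺: B→DF adds D, F; BFG→ACD adds A, C; ABD→CEF adds E → {A, B, C, D, E, F, G}. Minimal: {G}⁺ = {G}; {B}⁺ = {B, D, F} — none reach the full schema.
{C, G}⁺: C→B adds B; B→DF adds D, F; BFG→ACD adds A; ABD→CEF adds E → {A, B, C, D, E, F, G}. Minimal: {G}⁺ = {G}; {C}⁺ = {B, C, D, F} — none reach the full schema.
{A, E, F}⁺: EF→B adds B; AEF→CDG adds C, D, G → {A, B, C, D, E, F, G}. Minimal: {E, F}⁺ = {B, D, E, F}; {A, F}⁺ = {A, F}; {A, E}⁺ = {A, E} — none reach the full schema.
{E, F, G}⁺: EF→B adds B; BFG→ACD adds A, C, D → {A, B, C, D, E, F, G}. Minimal: {F, G}⁺ = {F, G}; {E, G}⁺ = {E, G}; {E, F}⁺ = {B, D, E, F} — none reach the full schema.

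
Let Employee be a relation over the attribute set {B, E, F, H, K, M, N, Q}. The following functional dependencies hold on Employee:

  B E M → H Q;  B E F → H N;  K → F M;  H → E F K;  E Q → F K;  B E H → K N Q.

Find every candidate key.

Attribute B never appears on the right-hand side of any dependency, so B must belong to every candidate key.
{B}⁺ = {B}, which is not all of the schema, so we must add further attributes.
{B, H}⁺: H→EFK adds E, F, K; BEH→KNQ adds N, Q; K→FM adds M → {B, E, F, H, K, M, N, Q}.
{B, E, F}⁺: BEF→HN adds H, N; H→EFK adds K; BEH→KNQ adds Q; K→FM adds M → {B, E, F, H, K, M, N, Q}.
{B, E, K}⁺: K→FM adds F, M; BEM→HQ adds H, Q; BEF→HN adds N → {B, E, F, H, K, M, N, Q}.
{B, E, M}⁺: BEM→HQ adds H, Q; H→EFK adds F, K; BEH→KNQ adds N → {B, E, F, H, K, M, N, Q}.
{B, E, Q}⁺: EQ→FK adds F, K; BEF→HN adds H, N; K→FM adds M → {B, E, F, H, K, M, N, Q}.

{B, H}, {B, E, F}, {B, E, K}, {B, E, M}, {B, E, Q}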